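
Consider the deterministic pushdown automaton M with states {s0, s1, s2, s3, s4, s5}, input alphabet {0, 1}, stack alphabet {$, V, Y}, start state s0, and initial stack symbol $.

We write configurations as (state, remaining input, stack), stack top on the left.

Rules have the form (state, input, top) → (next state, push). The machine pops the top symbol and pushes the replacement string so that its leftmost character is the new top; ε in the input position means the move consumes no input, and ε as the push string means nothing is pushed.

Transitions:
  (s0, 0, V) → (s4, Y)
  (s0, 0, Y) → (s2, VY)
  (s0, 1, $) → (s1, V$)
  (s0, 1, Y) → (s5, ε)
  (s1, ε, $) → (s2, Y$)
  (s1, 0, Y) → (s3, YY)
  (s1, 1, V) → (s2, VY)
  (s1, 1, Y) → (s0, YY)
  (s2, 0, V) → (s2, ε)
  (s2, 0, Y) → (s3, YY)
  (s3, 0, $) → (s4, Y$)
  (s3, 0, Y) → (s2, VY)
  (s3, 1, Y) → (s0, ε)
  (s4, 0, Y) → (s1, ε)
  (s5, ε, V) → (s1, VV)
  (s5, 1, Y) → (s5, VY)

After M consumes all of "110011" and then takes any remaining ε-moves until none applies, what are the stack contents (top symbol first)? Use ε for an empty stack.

(s0, 110011, $)
  read 1, top $: go to s1, push V$ → (s1, 10011, V$)
  read 1, top V: go to s2, push VY → (s2, 0011, VY$)
  read 0, top V: go to s2, push ε → (s2, 011, Y$)
  read 0, top Y: go to s3, push YY → (s3, 11, YY$)
  read 1, top Y: go to s0, push ε → (s0, 1, Y$)
  read 1, top Y: go to s5, push ε → (s5, ε, $)
All input consumed in state s5 with stack $.

$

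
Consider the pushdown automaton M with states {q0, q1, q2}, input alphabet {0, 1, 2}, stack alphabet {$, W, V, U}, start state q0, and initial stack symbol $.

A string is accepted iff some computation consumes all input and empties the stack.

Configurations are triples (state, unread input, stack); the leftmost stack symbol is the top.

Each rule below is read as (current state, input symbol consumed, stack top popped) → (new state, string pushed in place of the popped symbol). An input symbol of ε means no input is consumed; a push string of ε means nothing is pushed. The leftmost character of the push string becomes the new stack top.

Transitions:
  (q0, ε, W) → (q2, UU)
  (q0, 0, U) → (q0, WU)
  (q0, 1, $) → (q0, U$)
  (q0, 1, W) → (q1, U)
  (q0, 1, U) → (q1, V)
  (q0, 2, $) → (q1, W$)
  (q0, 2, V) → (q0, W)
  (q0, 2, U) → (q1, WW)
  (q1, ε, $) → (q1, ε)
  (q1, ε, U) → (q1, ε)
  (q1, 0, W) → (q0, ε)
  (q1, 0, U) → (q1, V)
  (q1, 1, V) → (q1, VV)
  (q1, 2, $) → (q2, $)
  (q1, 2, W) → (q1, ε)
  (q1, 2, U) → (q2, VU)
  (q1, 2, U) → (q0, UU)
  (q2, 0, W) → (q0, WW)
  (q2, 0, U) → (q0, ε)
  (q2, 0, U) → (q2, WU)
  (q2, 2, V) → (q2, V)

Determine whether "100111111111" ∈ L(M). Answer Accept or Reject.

No computation consumes all input and empties the stack.

Reject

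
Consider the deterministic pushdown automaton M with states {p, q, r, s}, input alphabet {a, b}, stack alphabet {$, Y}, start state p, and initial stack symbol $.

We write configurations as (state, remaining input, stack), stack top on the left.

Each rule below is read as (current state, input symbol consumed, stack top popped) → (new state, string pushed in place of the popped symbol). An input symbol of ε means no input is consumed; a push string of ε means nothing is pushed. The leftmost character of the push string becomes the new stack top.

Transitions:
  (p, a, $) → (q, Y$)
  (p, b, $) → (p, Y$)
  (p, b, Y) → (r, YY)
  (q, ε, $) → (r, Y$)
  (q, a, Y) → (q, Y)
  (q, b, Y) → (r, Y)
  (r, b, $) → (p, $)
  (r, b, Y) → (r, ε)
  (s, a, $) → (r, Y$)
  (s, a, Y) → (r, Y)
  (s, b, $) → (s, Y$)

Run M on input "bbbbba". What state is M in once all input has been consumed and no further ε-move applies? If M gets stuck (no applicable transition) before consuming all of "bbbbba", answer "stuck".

(p, bbbbba, $)
  read b, top $: go to p, push Y$ → (p, bbbba, Y$)
  read b, top Y: go to r, push YY → (r, bbba, YY$)
  read b, top Y: go to r, push ε → (r, bba, Y$)
  read b, top Y: go to r, push ε → (r, ba, $)
  read b, top $: go to p, push $ → (p, a, $)
  read a, top $: go to q, push Y$ → (q, ε, Y$)
All input consumed; M is in state q.

q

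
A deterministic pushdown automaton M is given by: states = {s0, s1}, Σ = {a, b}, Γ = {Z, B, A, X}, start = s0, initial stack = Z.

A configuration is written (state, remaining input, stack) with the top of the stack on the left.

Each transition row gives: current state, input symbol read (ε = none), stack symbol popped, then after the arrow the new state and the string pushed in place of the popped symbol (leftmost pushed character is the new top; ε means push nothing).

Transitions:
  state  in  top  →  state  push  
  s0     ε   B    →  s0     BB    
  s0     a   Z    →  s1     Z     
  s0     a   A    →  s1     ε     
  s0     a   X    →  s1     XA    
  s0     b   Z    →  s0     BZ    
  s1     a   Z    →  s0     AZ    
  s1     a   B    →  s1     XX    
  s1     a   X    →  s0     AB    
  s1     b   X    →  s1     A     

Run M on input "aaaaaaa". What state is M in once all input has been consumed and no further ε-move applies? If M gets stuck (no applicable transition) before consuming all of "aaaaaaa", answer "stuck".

s1

(s0, aaaaaaa, Z)
  read a, top Z: go to s1, push Z → (s1, aaaaaa, Z)
  read a, top Z: go to s0, push AZ → (s0, aaaaa, AZ)
  read a, top A: go to s1, push ε → (s1, aaaa, Z)
  read a, top Z: go to s0, push AZ → (s0, aaa, AZ)
  read a, top A: go to s1, push ε → (s1, aa, Z)
  read a, top Z: go to s0, push AZ → (s0, a, AZ)
  read a, top A: go to s1, push ε → (s1, ε, Z)
All input consumed; M is in state s1.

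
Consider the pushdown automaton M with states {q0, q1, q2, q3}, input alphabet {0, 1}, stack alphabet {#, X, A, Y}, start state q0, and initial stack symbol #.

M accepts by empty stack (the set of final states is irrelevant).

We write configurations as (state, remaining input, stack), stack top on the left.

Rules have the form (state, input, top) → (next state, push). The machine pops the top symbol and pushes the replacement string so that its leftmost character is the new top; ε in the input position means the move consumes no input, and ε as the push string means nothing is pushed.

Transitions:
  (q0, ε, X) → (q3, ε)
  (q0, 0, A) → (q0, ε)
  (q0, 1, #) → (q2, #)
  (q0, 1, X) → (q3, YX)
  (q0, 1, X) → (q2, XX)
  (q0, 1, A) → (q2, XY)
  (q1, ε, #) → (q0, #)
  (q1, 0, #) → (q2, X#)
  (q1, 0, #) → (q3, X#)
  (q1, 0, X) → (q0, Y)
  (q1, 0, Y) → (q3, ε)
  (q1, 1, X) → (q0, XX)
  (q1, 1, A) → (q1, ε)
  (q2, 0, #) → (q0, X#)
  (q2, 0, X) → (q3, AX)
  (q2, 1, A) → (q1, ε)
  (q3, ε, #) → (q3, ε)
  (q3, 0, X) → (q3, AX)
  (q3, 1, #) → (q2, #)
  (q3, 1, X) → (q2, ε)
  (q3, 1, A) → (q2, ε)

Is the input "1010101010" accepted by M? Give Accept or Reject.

Accept

One accepting computation: (q0, 1010101010, #) ⊢ (q2, 010101010, #) ⊢ (q0, 10101010, X#) ⊢ (q3, 10101010, #) ⊢ (q2, 0101010, #) ⊢ (q0, 101010, X#) ⊢ (q3, 101010, #) ⊢ (q2, 01010, #) ⊢ (q0, 1010, X#) ⊢ (q3, 1010, #) ⊢ (q2, 010, #) ⊢ (q0, 10, X#) ⊢ (q3, 10, #) ⊢ (q2, 0, #) ⊢ (q0, ε, X#) ⊢ (q3, ε, #) ⊢ (q3, ε, ε)
All input consumed and the stack is empty.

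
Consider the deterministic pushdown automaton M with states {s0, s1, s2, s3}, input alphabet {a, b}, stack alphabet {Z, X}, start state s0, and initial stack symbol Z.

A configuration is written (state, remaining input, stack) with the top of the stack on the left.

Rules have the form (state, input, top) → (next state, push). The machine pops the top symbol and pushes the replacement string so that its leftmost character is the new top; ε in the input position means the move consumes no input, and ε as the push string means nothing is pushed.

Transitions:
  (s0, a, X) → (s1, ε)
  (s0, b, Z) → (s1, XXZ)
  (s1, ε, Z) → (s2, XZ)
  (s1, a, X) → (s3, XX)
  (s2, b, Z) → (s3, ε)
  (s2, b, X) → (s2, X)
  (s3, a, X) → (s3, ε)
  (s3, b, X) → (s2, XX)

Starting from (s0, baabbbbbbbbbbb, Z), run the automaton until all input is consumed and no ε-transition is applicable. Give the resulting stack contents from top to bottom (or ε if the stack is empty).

XXXZ

(s0, baabbbbbbbbbbb, Z) ⊢ (s1, aabbbbbbbbbbb, XXZ) ⊢ (s3, abbbbbbbbbbb, XXXZ) ⊢ (s3, bbbbbbbbbbb, XXZ) ⊢ (s2, bbbbbbbbbb, XXXZ) ⊢ (s2, bbbbbbbbb, XXXZ) ⊢ (s2, bbbbbbbb, XXXZ) ⊢ (s2, bbbbbbb, XXXZ) ⊢ (s2, bbbbbb, XXXZ) ⊢ (s2, bbbbb, XXXZ) ⊢ (s2, bbbb, XXXZ) ⊢ (s2, bbb, XXXZ) ⊢ (s2, bb, XXXZ) ⊢ (s2, b, XXXZ) ⊢ (s2, ε, XXXZ)
All input consumed in state s2 with stack XXXZ.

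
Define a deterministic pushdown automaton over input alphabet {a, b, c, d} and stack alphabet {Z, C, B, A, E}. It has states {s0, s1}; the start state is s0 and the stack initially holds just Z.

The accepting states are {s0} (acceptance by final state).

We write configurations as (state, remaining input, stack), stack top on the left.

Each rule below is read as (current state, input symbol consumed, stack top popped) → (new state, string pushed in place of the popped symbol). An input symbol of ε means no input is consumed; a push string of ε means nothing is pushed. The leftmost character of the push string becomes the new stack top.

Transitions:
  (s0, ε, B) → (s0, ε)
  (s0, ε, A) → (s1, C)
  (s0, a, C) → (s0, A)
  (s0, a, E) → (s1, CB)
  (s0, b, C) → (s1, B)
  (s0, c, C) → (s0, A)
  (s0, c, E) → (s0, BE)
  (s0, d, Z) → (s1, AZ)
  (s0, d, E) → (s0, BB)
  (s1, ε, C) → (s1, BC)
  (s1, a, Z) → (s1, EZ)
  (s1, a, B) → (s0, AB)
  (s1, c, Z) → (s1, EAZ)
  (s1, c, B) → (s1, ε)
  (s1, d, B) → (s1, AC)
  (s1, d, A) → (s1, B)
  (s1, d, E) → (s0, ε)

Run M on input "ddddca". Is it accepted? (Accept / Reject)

Accept

(s0, ddddca, Z)
  read d, top Z: go to s1, push AZ → (s1, dddca, AZ)
  read d, top A: go to s1, push B → (s1, ddca, BZ)
  read d, top B: go to s1, push AC → (s1, dca, ACZ)
  read d, top A: go to s1, push B → (s1, ca, BCZ)
  read c, top B: go to s1, push ε → (s1, a, CZ)
  ε-move, top C: go to s1, push BC → (s1, a, BCZ)
  read a, top B: go to s0, push AB → (s0, ε, ABCZ)
All input consumed; state s0 ∈ F.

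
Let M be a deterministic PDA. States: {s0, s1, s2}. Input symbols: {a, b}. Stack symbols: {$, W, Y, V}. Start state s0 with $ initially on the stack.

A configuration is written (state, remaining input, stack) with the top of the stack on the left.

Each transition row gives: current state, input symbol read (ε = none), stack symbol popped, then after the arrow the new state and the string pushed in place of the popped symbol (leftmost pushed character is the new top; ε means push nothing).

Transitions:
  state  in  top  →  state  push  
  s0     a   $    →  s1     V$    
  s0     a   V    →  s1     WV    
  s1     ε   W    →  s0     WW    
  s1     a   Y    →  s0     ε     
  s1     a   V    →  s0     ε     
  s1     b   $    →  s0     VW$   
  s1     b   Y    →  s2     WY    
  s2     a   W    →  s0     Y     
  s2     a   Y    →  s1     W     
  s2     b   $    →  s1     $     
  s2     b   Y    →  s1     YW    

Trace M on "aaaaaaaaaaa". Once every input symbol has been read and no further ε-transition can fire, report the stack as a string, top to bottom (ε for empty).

V$

(s0, aaaaaaaaaaa, $) ⊢ (s1, aaaaaaaaaa, V$) ⊢ (s0, aaaaaaaaa, $) ⊢ (s1, aaaaaaaa, V$) ⊢ (s0, aaaaaaa, $) ⊢ (s1, aaaaaa, V$) ⊢ (s0, aaaaa, $) ⊢ (s1, aaaa, V$) ⊢ (s0, aaa, $) ⊢ (s1, aa, V$) ⊢ (s0, a, $) ⊢ (s1, ε, V$)
All input consumed in state s1 with stack V$.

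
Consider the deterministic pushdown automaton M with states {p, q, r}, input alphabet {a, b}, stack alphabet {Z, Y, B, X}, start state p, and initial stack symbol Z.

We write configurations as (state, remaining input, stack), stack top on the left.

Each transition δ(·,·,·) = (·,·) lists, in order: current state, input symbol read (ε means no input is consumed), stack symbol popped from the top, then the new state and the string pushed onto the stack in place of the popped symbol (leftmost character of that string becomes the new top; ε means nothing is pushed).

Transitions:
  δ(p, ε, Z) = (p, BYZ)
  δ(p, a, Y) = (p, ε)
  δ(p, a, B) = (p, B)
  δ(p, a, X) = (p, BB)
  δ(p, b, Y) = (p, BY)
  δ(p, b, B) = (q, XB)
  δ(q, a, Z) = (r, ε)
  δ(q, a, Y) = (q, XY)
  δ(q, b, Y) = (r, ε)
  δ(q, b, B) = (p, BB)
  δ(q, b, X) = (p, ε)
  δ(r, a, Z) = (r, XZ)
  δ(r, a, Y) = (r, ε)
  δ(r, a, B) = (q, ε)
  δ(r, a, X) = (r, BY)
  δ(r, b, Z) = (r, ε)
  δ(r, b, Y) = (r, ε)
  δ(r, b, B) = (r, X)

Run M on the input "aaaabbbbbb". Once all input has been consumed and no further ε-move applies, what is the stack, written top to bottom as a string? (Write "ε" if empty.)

(p, aaaabbbbbb, Z) ⊢ (p, aaaabbbbbb, BYZ) ⊢ (p, aaabbbbbb, BYZ) ⊢ (p, aabbbbbb, BYZ) ⊢ (p, abbbbbb, BYZ) ⊢ (p, bbbbbb, BYZ) ⊢ (q, bbbbb, XBYZ) ⊢ (p, bbbb, BYZ) ⊢ (q, bbb, XBYZ) ⊢ (p, bb, BYZ) ⊢ (q, b, XBYZ) ⊢ (p, ε, BYZ)
All input consumed in state p with stack BYZ.

BYZ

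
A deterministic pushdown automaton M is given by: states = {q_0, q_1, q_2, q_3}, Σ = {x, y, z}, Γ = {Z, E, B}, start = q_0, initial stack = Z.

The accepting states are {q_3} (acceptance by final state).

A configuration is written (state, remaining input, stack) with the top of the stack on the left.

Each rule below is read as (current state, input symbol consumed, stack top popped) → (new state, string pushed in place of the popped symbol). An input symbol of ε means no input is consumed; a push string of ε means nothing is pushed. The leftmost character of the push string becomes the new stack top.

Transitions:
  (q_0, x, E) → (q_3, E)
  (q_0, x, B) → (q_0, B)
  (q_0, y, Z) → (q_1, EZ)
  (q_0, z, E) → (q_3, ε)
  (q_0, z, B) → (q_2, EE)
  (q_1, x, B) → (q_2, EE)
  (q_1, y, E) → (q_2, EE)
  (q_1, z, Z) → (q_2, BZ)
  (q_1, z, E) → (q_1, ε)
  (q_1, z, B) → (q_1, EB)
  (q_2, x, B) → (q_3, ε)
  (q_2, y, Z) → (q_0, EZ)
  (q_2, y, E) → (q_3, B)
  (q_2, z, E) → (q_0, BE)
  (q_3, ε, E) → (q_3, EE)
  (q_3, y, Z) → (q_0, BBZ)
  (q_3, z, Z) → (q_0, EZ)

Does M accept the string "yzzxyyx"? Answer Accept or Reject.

Reject

(q_0, yzzxyyx, Z) ⊢ (q_1, zzxyyx, EZ) ⊢ (q_1, zxyyx, Z) ⊢ (q_2, xyyx, BZ) ⊢ (q_3, yyx, Z) ⊢ (q_0, yx, BBZ)
No transition applies at (q_0, yx, BBZ); input not fully consumed.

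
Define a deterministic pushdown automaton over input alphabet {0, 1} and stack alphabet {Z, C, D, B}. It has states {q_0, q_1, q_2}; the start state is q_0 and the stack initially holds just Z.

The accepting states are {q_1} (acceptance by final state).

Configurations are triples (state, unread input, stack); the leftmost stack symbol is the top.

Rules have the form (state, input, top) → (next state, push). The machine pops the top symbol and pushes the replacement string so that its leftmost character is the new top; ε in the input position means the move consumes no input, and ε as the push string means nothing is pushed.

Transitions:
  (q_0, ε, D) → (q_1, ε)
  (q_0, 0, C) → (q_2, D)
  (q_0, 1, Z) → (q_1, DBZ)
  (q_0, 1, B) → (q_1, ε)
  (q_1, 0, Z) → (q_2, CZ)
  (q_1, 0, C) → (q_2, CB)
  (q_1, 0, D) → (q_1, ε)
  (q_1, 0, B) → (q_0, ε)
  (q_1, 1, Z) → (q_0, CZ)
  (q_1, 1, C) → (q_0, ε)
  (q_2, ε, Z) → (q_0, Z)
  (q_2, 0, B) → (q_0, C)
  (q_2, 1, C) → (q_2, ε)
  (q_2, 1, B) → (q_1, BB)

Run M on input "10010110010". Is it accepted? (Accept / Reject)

Reject

(q_0, 10010110010, Z) ⊢ (q_1, 0010110010, DBZ) ⊢ (q_1, 010110010, BZ) ⊢ (q_0, 10110010, Z) ⊢ (q_1, 0110010, DBZ) ⊢ (q_1, 110010, BZ)
No transition applies at (q_1, 110010, BZ); input not fully consumed.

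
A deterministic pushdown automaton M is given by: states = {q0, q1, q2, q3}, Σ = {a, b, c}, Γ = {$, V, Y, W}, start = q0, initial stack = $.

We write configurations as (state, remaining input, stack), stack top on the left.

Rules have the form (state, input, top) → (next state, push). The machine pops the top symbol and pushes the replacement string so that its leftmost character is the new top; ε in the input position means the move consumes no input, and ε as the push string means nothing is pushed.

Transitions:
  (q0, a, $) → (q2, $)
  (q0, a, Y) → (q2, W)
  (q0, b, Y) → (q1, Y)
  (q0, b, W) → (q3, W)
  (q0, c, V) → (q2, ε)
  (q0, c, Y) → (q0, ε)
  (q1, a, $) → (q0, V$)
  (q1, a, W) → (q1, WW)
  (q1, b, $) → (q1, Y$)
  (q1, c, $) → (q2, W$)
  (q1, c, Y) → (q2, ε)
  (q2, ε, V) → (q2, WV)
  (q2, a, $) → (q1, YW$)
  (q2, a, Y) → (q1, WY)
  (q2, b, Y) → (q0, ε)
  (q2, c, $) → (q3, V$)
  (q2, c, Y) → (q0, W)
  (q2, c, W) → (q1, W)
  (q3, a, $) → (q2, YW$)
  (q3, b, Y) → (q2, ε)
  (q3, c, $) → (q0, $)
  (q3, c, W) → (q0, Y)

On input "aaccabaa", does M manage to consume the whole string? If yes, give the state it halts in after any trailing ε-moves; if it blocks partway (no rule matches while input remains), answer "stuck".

stuck

(q0, aaccabaa, $)
  read a, top $: go to q2, push $ → (q2, accabaa, $)
  read a, top $: go to q1, push YW$ → (q1, ccabaa, YW$)
  read c, top Y: go to q2, push ε → (q2, cabaa, W$)
  read c, top W: go to q1, push W → (q1, abaa, W$)
  read a, top W: go to q1, push WW → (q1, baa, WW$)
No transition for (q1, b, top W); M blocks with input baa remaining.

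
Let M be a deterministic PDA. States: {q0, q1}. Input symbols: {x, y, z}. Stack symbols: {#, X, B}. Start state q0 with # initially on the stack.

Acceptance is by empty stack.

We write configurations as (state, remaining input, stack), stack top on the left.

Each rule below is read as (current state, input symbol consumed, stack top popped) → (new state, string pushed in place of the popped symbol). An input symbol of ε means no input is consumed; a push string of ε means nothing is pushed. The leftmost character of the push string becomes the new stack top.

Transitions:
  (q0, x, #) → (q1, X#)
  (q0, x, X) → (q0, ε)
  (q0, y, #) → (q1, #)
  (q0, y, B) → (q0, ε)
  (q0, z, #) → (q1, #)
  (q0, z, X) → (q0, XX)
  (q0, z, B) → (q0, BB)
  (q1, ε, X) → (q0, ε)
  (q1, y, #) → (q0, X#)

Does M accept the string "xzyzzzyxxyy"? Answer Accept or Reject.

Reject

(q0, xzyzzzyxxyy, #)
  read x, top #: go to q1, push X# → (q1, zyzzzyxxyy, X#)
  ε-move, top X: go to q0, push ε → (q0, zyzzzyxxyy, #)
  read z, top #: go to q1, push # → (q1, yzzzyxxyy, #)
  read y, top #: go to q0, push X# → (q0, zzzyxxyy, X#)
  read z, top X: go to q0, push XX → (q0, zzyxxyy, XX#)
  read z, top X: go to q0, push XX → (q0, zyxxyy, XXX#)
  read z, top X: go to q0, push XX → (q0, yxxyy, XXXX#)
No transition applies at (q0, yxxyy, XXXX#); input not fully consumed.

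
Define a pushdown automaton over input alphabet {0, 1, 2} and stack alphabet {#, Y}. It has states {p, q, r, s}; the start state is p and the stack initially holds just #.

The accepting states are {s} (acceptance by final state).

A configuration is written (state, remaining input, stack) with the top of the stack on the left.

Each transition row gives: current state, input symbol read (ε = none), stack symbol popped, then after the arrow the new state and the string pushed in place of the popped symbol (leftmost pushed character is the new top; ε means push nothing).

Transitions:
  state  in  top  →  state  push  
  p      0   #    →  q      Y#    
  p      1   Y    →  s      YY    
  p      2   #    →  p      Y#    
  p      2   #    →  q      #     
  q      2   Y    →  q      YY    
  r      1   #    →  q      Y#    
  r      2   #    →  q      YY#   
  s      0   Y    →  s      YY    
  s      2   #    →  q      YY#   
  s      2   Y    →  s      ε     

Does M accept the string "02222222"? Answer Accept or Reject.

No computation consumes all input and reaches a final state.

Reject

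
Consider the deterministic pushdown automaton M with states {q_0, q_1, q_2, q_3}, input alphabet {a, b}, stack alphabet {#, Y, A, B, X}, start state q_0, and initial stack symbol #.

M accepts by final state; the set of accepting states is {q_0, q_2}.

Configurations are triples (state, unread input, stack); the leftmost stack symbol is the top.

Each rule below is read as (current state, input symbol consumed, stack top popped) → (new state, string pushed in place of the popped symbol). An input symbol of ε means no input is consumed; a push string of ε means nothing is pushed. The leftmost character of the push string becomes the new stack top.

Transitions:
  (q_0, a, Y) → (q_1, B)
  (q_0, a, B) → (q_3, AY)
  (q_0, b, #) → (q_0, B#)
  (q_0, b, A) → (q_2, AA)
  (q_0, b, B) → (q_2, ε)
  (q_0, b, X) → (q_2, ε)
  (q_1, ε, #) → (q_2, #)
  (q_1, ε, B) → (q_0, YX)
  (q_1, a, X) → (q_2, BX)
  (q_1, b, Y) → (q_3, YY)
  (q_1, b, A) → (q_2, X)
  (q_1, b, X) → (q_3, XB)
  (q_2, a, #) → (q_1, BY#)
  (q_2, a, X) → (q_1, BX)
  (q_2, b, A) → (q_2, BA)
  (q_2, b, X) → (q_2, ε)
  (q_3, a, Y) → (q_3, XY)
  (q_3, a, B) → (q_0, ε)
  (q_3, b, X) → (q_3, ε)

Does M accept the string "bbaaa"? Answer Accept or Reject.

(q_0, bbaaa, #) ⊢ (q_0, baaa, B#) ⊢ (q_2, aaa, #) ⊢ (q_1, aa, BY#) ⊢ (q_0, aa, YXY#) ⊢ (q_1, a, BXY#) ⊢ (q_0, a, YXXY#) ⊢ (q_1, ε, BXXY#) ⊢ (q_0, ε, YXXXY#)
All input consumed; state q_0 ∈ F.

Accept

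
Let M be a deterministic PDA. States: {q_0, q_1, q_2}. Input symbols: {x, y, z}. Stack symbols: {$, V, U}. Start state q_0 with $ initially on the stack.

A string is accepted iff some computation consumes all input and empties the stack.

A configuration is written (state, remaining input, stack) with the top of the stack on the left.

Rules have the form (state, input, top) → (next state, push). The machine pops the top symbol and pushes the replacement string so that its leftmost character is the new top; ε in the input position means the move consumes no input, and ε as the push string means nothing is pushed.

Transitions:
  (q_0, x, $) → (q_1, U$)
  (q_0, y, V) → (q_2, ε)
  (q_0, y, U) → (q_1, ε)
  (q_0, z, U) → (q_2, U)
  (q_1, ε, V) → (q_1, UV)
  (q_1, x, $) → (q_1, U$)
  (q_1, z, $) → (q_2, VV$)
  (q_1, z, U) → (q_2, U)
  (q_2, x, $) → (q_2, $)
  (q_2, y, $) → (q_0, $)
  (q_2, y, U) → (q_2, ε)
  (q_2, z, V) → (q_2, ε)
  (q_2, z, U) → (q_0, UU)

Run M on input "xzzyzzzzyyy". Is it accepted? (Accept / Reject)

(q_0, xzzyzzzzyyy, $)
  read x, top $: go to q_1, push U$ → (q_1, zzyzzzzyyy, U$)
  read z, top U: go to q_2, push U → (q_2, zyzzzzyyy, U$)
  read z, top U: go to q_0, push UU → (q_0, yzzzzyyy, UU$)
  read y, top U: go to q_1, push ε → (q_1, zzzzyyy, U$)
  read z, top U: go to q_2, push U → (q_2, zzzyyy, U$)
  read z, top U: go to q_0, push UU → (q_0, zzyyy, UU$)
  read z, top U: go to q_2, push U → (q_2, zyyy, UU$)
  read z, top U: go to q_0, push UU → (q_0, yyy, UUU$)
  read y, top U: go to q_1, push ε → (q_1, yy, UU$)
No transition applies at (q_1, yy, UU$); input not fully consumed.

Reject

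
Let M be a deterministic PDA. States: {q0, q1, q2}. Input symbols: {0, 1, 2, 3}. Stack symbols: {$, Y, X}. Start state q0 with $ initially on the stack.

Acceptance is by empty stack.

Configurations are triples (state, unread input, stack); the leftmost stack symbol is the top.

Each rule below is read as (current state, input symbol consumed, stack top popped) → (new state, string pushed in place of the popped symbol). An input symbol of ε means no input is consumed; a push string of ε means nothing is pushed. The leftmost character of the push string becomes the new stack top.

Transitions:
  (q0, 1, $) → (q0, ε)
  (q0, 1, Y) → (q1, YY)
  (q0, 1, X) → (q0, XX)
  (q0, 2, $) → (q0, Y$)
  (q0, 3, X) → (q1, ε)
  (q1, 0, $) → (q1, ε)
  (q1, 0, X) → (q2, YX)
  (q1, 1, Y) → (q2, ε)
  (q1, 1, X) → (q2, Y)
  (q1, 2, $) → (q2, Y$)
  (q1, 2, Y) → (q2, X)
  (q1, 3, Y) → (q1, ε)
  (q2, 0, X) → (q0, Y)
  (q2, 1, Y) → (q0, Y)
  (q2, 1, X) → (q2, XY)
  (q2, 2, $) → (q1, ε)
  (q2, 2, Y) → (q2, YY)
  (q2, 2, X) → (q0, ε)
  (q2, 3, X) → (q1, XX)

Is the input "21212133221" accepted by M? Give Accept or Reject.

(q0, 21212133221, $)
  read 2, top $: go to q0, push Y$ → (q0, 1212133221, Y$)
  read 1, top Y: go to q1, push YY → (q1, 212133221, YY$)
  read 2, top Y: go to q2, push X → (q2, 12133221, XY$)
  read 1, top X: go to q2, push XY → (q2, 2133221, XYY$)
  read 2, top X: go to q0, push ε → (q0, 133221, YY$)
  read 1, top Y: go to q1, push YY → (q1, 33221, YYY$)
  read 3, top Y: go to q1, push ε → (q1, 3221, YY$)
  read 3, top Y: go to q1, push ε → (q1, 221, Y$)
  read 2, top Y: go to q2, push X → (q2, 21, X$)
  read 2, top X: go to q0, push ε → (q0, 1, $)
  read 1, top $: go to q0, push ε → (q0, ε, ε)
All input consumed and the stack is empty.

Accept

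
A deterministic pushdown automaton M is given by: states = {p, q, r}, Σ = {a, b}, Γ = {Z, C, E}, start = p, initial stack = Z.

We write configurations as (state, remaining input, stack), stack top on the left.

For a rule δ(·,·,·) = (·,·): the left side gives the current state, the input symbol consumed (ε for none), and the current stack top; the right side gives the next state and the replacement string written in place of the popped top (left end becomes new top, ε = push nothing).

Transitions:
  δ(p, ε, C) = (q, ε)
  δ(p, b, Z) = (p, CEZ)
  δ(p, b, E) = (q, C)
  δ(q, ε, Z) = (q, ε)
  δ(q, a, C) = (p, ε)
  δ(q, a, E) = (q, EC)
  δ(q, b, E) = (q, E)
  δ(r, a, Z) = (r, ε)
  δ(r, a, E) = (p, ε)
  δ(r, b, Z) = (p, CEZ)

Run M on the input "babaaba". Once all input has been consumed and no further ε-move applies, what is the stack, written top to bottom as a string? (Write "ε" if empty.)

(p, babaaba, Z) ⊢ (p, abaaba, CEZ) ⊢ (q, abaaba, EZ) ⊢ (q, baaba, ECZ) ⊢ (q, aaba, ECZ) ⊢ (q, aba, ECCZ) ⊢ (q, ba, ECCCZ) ⊢ (q, a, ECCCZ) ⊢ (q, ε, ECCCCZ)
All input consumed in state q with stack ECCCCZ.

ECCCCZ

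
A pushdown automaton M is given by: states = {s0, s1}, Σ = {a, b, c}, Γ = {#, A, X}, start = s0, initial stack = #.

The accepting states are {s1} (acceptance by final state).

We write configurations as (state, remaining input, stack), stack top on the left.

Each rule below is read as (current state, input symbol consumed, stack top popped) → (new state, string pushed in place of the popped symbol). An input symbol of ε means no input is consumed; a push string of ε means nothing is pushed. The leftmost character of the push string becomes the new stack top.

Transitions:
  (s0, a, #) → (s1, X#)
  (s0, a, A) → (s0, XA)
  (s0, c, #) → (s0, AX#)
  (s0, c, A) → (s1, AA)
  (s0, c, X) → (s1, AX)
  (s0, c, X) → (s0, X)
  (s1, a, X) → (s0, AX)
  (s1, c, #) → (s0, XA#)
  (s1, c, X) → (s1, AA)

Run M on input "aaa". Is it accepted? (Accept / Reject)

No computation consumes all input and reaches a final state.

Reject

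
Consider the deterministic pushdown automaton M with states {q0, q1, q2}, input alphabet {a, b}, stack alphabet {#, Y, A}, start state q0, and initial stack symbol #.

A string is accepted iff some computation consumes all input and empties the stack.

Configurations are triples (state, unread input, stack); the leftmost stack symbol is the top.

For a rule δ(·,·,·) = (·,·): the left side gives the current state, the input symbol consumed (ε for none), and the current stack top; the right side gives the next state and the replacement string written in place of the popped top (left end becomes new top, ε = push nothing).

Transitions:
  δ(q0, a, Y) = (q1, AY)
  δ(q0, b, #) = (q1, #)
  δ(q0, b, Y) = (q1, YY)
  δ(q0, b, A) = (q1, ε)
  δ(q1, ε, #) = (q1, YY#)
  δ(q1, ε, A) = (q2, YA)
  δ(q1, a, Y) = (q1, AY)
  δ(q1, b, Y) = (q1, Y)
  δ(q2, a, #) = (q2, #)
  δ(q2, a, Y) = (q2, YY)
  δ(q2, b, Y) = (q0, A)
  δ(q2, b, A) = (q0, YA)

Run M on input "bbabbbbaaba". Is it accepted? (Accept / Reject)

Reject

(q0, bbabbbbaaba, #)
  read b, top #: go to q1, push # → (q1, babbbbaaba, #)
  ε-move, top #: go to q1, push YY# → (q1, babbbbaaba, YY#)
  read b, top Y: go to q1, push Y → (q1, abbbbaaba, YY#)
  read a, top Y: go to q1, push AY → (q1, bbbbaaba, AYY#)
  ε-move, top A: go to q2, push YA → (q2, bbbbaaba, YAYY#)
  read b, top Y: go to q0, push A → (q0, bbbaaba, AAYY#)
  read b, top A: go to q1, push ε → (q1, bbaaba, AYY#)
  ε-move, top A: go to q2, push YA → (q2, bbaaba, YAYY#)
  read b, top Y: go to q0, push A → (q0, baaba, AAYY#)
  read b, top A: go to q1, push ε → (q1, aaba, AYY#)
  ε-move, top A: go to q2, push YA → (q2, aaba, YAYY#)
  read a, top Y: go to q2, push YY → (q2, aba, YYAYY#)
  read a, top Y: go to q2, push YY → (q2, ba, YYYAYY#)
  read b, top Y: go to q0, push A → (q0, a, AYYAYY#)
No transition applies at (q0, a, AYYAYY#); input not fully consumed.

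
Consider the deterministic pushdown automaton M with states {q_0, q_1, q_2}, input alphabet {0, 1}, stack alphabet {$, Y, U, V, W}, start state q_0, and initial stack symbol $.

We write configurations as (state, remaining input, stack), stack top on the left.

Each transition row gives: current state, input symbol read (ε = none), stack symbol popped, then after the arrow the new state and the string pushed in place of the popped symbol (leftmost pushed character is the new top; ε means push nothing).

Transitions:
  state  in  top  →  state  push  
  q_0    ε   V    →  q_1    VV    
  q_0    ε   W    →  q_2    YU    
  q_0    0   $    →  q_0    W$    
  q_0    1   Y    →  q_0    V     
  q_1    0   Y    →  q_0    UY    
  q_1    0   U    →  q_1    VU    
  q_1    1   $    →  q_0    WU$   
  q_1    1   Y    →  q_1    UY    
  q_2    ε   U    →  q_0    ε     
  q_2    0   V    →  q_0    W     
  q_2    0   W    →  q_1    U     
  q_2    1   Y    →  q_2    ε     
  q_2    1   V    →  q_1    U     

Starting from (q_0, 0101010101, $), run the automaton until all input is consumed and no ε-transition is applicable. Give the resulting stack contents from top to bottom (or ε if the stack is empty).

(q_0, 0101010101, $) ⊢ (q_0, 101010101, W$) ⊢ (q_2, 101010101, YU$) ⊢ (q_2, 01010101, U$) ⊢ (q_0, 01010101, $) ⊢ (q_0, 1010101, W$) ⊢ (q_2, 1010101, YU$) ⊢ (q_2, 010101, U$) ⊢ (q_0, 010101, $) ⊢ (q_0, 10101, W$) ⊢ (q_2, 10101, YU$) ⊢ (q_2, 0101, U$) ⊢ (q_0, 0101, $) ⊢ (q_0, 101, W$) ⊢ (q_2, 101, YU$) ⊢ (q_2, 01, U$) ⊢ (q_0, 01, $) ⊢ (q_0, 1, W$) ⊢ (q_2, 1, YU$) ⊢ (q_2, ε, U$) ⊢ (q_0, ε, $)
All input consumed in state q_0 with stack $.

$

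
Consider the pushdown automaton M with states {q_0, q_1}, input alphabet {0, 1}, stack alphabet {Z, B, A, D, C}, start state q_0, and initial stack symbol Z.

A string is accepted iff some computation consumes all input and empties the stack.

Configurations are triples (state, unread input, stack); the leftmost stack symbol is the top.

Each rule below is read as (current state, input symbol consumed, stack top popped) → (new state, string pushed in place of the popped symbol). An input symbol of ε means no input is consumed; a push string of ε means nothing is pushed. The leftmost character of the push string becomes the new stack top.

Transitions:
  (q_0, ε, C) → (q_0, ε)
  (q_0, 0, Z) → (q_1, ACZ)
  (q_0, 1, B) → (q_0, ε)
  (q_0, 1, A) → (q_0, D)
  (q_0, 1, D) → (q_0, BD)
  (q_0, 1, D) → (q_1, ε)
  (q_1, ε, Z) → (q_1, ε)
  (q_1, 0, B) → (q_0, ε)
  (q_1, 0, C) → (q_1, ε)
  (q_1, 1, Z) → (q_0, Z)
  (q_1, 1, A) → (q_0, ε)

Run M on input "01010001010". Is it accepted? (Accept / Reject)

Reject

No computation consumes all input and empties the stack.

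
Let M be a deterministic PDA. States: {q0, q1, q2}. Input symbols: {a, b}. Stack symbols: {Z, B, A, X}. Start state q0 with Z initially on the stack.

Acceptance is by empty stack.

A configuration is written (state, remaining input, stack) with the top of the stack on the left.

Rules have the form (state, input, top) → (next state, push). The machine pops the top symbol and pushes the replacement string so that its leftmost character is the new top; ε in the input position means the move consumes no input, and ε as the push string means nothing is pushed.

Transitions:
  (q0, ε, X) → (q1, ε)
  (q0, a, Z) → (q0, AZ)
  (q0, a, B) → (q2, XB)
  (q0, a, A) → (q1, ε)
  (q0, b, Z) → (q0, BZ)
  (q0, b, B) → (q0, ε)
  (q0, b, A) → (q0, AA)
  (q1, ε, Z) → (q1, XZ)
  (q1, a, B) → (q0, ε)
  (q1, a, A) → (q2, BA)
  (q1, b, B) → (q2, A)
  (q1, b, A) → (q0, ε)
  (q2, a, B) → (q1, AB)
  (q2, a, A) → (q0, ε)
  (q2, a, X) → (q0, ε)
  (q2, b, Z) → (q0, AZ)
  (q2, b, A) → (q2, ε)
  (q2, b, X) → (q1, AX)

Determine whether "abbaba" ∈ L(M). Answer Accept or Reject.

Reject

(q0, abbaba, Z)
  read a, top Z: go to q0, push AZ → (q0, bbaba, AZ)
  read b, top A: go to q0, push AA → (q0, baba, AAZ)
  read b, top A: go to q0, push AA → (q0, aba, AAAZ)
  read a, top A: go to q1, push ε → (q1, ba, AAZ)
  read b, top A: go to q0, push ε → (q0, a, AZ)
  read a, top A: go to q1, push ε → (q1, ε, Z)
  ε-move, top Z: go to q1, push XZ → (q1, ε, XZ)
All input consumed; stack is XZ, not empty, and no further ε-move applies.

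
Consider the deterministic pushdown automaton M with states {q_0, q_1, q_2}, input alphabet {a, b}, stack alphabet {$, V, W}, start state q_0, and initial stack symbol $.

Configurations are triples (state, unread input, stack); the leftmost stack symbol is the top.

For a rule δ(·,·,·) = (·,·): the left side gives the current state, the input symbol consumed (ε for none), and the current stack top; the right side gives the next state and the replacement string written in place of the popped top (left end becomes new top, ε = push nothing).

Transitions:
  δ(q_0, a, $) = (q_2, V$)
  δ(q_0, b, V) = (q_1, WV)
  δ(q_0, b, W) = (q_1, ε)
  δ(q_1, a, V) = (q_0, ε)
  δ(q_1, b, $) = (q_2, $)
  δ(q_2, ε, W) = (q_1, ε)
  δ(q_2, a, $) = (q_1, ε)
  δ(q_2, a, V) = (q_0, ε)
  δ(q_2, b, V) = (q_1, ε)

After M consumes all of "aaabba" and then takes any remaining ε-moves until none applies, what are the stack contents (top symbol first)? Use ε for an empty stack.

(q_0, aaabba, $) ⊢ (q_2, aabba, V$) ⊢ (q_0, abba, $) ⊢ (q_2, bba, V$) ⊢ (q_1, ba, $) ⊢ (q_2, a, $) ⊢ (q_1, ε, ε)
All input consumed in state q_1 with stack ε.

ε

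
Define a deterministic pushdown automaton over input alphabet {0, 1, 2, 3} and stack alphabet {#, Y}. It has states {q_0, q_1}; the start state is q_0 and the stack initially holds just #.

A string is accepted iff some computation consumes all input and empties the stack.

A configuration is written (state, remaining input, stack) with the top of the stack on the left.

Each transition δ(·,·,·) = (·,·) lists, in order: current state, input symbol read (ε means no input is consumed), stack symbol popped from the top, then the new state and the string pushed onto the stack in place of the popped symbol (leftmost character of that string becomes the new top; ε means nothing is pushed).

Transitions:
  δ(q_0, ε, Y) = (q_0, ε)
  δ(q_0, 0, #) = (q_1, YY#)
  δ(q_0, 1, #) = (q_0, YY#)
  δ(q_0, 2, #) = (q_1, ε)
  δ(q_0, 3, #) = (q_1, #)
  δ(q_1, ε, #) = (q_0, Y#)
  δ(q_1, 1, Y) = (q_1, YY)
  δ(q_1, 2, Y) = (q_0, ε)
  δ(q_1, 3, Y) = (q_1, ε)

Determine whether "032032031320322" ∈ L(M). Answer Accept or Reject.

Accept

(q_0, 032032031320322, #)
  read 0, top #: go to q_1, push YY# → (q_1, 32032031320322, YY#)
  read 3, top Y: go to q_1, push ε → (q_1, 2032031320322, Y#)
  read 2, top Y: go to q_0, push ε → (q_0, 032031320322, #)
  read 0, top #: go to q_1, push YY# → (q_1, 32031320322, YY#)
  read 3, top Y: go to q_1, push ε → (q_1, 2031320322, Y#)
  read 2, top Y: go to q_0, push ε → (q_0, 031320322, #)
  read 0, top #: go to q_1, push YY# → (q_1, 31320322, YY#)
  read 3, top Y: go to q_1, push ε → (q_1, 1320322, Y#)
  read 1, top Y: go to q_1, push YY → (q_1, 320322, YY#)
  read 3, top Y: go to q_1, push ε → (q_1, 20322, Y#)
  read 2, top Y: go to q_0, push ε → (q_0, 0322, #)
  read 0, top #: go to q_1, push YY# → (q_1, 322, YY#)
  read 3, top Y: go to q_1, push ε → (q_1, 22, Y#)
  read 2, top Y: go to q_0, push ε → (q_0, 2, #)
  read 2, top #: go to q_1, push ε → (q_1, ε, ε)
All input consumed and the stack is empty.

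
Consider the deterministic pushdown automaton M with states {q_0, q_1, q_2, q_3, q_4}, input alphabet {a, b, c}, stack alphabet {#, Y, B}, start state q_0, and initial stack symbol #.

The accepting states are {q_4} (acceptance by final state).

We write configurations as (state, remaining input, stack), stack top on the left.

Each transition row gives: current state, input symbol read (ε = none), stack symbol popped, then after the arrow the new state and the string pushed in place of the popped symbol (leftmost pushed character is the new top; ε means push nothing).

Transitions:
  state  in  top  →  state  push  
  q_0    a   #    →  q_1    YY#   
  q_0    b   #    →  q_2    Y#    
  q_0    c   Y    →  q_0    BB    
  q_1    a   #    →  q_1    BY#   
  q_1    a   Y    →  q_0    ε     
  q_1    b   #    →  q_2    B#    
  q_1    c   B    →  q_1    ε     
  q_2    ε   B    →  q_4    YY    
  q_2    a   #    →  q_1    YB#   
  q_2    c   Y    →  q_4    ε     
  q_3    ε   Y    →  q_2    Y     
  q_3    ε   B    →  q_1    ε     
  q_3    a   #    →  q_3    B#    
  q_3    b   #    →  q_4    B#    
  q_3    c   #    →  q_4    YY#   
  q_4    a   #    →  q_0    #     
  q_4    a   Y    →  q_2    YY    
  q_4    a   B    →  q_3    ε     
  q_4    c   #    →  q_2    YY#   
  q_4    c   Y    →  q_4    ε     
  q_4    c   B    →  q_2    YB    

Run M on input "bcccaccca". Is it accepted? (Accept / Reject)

(q_0, bcccaccca, #)
  read b, top #: go to q_2, push Y# → (q_2, cccaccca, Y#)
  read c, top Y: go to q_4, push ε → (q_4, ccaccca, #)
  read c, top #: go to q_2, push YY# → (q_2, caccca, YY#)
  read c, top Y: go to q_4, push ε → (q_4, accca, Y#)
  read a, top Y: go to q_2, push YY → (q_2, ccca, YY#)
  read c, top Y: go to q_4, push ε → (q_4, cca, Y#)
  read c, top Y: go to q_4, push ε → (q_4, ca, #)
  read c, top #: go to q_2, push YY# → (q_2, a, YY#)
No transition applies at (q_2, a, YY#); input not fully consumed.

Reject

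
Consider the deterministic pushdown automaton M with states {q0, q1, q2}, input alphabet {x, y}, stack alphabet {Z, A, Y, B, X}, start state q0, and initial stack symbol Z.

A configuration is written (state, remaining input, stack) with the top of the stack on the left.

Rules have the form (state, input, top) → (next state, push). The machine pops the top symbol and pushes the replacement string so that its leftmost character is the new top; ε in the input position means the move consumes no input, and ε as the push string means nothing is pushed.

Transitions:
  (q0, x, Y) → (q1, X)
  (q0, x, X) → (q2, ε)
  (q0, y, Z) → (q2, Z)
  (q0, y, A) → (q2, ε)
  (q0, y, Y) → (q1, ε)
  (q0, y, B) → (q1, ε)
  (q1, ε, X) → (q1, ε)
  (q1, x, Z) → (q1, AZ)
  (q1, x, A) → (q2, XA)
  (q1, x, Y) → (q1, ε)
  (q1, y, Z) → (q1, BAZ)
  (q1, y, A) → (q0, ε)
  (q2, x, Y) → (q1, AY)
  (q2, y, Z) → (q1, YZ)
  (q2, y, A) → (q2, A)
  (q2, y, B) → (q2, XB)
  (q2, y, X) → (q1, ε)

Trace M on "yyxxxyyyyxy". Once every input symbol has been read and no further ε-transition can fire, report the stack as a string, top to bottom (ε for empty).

BAZ

(q0, yyxxxyyyyxy, Z)
  read y, top Z: go to q2, push Z → (q2, yxxxyyyyxy, Z)
  read y, top Z: go to q1, push YZ → (q1, xxxyyyyxy, YZ)
  read x, top Y: go to q1, push ε → (q1, xxyyyyxy, Z)
  read x, top Z: go to q1, push AZ → (q1, xyyyyxy, AZ)
  read x, top A: go to q2, push XA → (q2, yyyyxy, XAZ)
  read y, top X: go to q1, push ε → (q1, yyyxy, AZ)
  read y, top A: go to q0, push ε → (q0, yyxy, Z)
  read y, top Z: go to q2, push Z → (q2, yxy, Z)
  read y, top Z: go to q1, push YZ → (q1, xy, YZ)
  read x, top Y: go to q1, push ε → (q1, y, Z)
  read y, top Z: go to q1, push BAZ → (q1, ε, BAZ)
All input consumed in state q1 with stack BAZ.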